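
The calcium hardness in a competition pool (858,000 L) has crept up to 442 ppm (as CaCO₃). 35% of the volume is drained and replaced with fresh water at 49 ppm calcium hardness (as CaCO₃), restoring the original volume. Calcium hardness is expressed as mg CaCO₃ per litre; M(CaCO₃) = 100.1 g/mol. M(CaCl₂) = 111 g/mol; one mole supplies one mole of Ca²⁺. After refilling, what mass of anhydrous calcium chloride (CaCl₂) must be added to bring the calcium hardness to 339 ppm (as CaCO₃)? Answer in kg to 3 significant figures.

32.9 kg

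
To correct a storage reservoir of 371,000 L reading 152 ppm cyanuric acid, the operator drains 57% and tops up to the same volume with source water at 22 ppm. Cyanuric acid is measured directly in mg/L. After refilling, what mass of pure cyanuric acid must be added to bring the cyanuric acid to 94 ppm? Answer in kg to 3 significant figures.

5.97 kg

After draining 57% and refilling: 152 × 0.43 + 22 × 0.57 = 77.9 ppm.
Deficit to target: 94 − 77.9 = 16.1 mg/L.
Mass: 16.1 mg/L × 371,000 L = 5973 g cyanuric acid.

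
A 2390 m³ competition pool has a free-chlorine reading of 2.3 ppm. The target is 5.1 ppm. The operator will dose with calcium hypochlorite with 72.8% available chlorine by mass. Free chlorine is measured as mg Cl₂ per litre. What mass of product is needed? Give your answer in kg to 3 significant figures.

Volume: 2390 m³ = 2,390,000 L.
Chlorine deficit: 5.1 − 2.3 = 2.8 ppm = 2.8 mg/L as Cl₂.
Cl₂ equivalent needed: 2.8 mg/L × 2,390,000 L = 6,692,000 mg = 6692 g.
Product at 72.8% available chlorine: 6692 / 0.728 = 9192 g.

9.19 kg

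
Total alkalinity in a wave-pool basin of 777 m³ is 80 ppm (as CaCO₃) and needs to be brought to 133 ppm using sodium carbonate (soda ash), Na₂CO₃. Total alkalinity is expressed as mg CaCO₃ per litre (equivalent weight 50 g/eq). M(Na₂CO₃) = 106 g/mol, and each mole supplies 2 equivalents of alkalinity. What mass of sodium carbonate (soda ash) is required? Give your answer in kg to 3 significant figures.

Volume: 777 m³ = 777,000 L.
Alkalinity to add: (133 − 80) = 53 mg/L as CaCO₃ × 777,000 L = 41,180 g as CaCO₃.
Equivalents: 41,180 g ÷ 50 g/eq = 823.6 eq.
Each mole of Na₂CO₃ supplies 2 eq, so 823.6 / 2 = 411.8 mol.
Mass: 411.8 mol × 106 g/mol = 43,650 g.

43.7 kg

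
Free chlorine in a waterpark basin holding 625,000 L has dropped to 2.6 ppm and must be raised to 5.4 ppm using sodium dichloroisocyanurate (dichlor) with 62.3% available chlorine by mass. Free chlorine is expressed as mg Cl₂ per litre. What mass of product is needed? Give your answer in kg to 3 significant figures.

2.81 kg

Chlorine deficit: 5.4 − 2.6 = 2.8 ppm = 2.8 mg/L as Cl₂.
Cl₂ equivalent needed: 2.8 mg/L × 625,000 L = 1,750,000 mg = 1750 g.
Product at 62.3% available chlorine: 1750 / 0.623 = 2809 g.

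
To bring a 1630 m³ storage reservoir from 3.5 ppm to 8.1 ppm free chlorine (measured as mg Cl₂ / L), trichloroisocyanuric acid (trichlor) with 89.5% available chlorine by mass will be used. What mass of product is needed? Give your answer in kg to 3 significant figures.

8.38 kg

Volume: 1630 m³ = 1,630,000 L.
Chlorine deficit: 8.1 − 3.5 = 4.6 ppm = 4.6 mg/L as Cl₂.
Cl₂ equivalent needed: 4.6 mg/L × 1,630,000 L = 7,498,000 mg = 7498 g.
Product at 89.5% available chlorine: 7498 / 0.895 = 8378 g.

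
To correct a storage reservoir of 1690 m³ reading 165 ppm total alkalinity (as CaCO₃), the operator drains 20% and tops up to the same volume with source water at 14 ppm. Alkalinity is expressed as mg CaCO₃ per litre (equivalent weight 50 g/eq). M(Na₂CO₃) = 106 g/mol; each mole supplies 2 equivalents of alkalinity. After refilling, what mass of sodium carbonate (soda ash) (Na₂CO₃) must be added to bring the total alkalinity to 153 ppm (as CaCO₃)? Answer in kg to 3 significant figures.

Volume: 1690 m³ = 1,690,000 L.
After draining 20% and refilling: 165 × 0.80 + 14 × 0.20 = 134.8 ppm.
Deficit to target: 153 − 134.8 = 18.2 mg/L.
As CaCO₃: 18.2 mg/L × 1,690,000 L = 30,760 g; ÷ 50 g/eq ÷ 2 = 307.6 mol Na₂CO₃.
Mass: 307.6 × 106 = 32,600 g.

32.6 kg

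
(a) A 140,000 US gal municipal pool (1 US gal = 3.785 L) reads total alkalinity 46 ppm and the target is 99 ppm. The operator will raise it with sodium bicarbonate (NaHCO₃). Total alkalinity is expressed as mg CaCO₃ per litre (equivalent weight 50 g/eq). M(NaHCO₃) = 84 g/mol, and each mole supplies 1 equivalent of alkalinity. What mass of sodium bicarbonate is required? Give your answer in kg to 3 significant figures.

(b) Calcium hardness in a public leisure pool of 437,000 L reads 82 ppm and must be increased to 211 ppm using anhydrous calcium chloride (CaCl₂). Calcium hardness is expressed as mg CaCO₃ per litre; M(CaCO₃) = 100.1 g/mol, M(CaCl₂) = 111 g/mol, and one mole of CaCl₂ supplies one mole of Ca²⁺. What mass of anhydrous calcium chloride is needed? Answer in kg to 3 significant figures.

(a) 47.2 kg; (b) 62.5 kg

(a) Volume: 140,000 US gal × 3.785 L/gal = 529,900 L.
(a) Alkalinity to add: (99 − 46) = 53 mg/L as CaCO₃ × 529,900 L = 28,080 g as CaCO₃.
(a) Equivalents: 28,080 g ÷ 50 g/eq = 561.7 eq.
(a) NaHCO₃ supplies 1 eq per mole → 561.7 mol.
(a) Mass: 561.7 mol × 84 g/mol = 47,180 g.

(b) Hardness to add: (211 − 82) = 129 mg/L as CaCO₃ × 437,000 L = 56,370 g as CaCO₃.
(b) Moles of Ca²⁺ (1 mol Ca²⁺ ≡ 1 mol CaCO₃): 56,370 / 100.1 g/mol = 563.2 mol.
(b) Mass of CaCl₂: 563.2 × 111 = 62,510 g.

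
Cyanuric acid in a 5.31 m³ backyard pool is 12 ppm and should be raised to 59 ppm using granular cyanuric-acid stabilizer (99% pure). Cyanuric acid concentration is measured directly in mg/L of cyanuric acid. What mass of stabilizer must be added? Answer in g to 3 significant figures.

252 g

Volume: 5.31 m³ = 5,310 L.
CYA to add: (59 − 12) = 47 mg/L × 5,310 L = 249.6 g cyanuric acid.
At 99% purity: 249.6 / 0.99 = 252.1 g product.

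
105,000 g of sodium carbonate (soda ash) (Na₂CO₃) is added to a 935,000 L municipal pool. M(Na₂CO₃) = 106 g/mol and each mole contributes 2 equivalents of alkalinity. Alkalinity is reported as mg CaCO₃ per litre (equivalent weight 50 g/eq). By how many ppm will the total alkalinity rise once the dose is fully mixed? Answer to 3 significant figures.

Moles of Na₂CO₃: 105,000 g ÷ 106 g/mol = 990.6 mol → 1981 eq of alkalinity.
As CaCO₃: 1981 eq × 50 g/eq = 99,060 g.
Rise: 99,060 g / 935,000 L × 1000 = 105.9 mg/L.

106 ppm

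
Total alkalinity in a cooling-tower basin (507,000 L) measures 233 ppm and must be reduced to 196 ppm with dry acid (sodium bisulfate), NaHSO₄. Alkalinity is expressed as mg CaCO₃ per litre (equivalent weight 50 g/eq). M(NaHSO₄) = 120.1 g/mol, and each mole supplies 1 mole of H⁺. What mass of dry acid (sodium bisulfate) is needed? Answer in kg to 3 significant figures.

45.1 kg

Alkalinity to neutralize: (233 − 196) = 37 mg/L as CaCO₃ × 507,000 L = 18,760 g as CaCO₃.
Equivalents of H⁺ required: 18,760 ÷ 50 g/eq = 375.2 eq = 375.2 mol NaHSO₄.
Mass of NaHSO₄: 375.2 × 120.1 = 45,060 g.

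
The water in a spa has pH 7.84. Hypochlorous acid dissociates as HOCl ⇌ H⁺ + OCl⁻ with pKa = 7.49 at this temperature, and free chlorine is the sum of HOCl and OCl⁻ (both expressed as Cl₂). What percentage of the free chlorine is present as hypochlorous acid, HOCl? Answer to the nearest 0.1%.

30.9%

[OCl⁻]/[HOCl] = 10^(pH − pKa) = 10^(7.84 − 7.49) = 10^0.35 = 2.239.
Fraction as HOCl = 1 / (1 + 2.239) = 0.3088.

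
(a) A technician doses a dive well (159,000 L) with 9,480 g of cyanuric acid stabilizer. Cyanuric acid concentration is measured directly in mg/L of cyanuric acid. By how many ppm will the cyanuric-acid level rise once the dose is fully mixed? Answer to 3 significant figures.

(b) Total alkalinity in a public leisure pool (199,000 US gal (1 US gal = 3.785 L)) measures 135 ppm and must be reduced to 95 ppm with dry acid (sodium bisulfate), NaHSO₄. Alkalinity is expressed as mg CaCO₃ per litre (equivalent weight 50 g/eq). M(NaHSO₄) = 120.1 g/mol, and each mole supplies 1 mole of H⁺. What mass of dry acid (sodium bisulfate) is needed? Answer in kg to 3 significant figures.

(a) 59.6 ppm; (b) 72.4 kg

(a) Rise: 9,480 g / 159,000 L × 1000 = 59.62 mg/L.

(b) Volume: 199,000 US gal × 3.785 L/gal = 753,215 L.
(b) Alkalinity to neutralize: (135 − 95) = 40 mg/L as CaCO₃ × 753,215 L = 30,130 g as CaCO₃.
(b) Equivalents of H⁺ required: 30,130 ÷ 50 g/eq = 602.6 eq = 602.6 mol NaHSO₄.
(b) Mass of NaHSO₄: 602.6 × 120.1 = 72,370 g.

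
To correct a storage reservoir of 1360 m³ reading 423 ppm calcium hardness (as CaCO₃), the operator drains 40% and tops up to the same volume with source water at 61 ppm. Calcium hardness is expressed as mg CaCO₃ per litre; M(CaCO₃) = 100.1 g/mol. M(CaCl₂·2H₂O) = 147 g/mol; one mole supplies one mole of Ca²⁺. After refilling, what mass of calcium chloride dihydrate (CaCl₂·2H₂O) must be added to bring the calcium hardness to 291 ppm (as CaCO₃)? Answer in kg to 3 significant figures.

25.6 kg

Volume: 1360 m³ = 1,360,000 L.
After draining 40% and refilling: 423 × 0.60 + 61 × 0.40 = 278.2 ppm.
Deficit to target: 291 − 278.2 = 12.8 mg/L.
As CaCO₃: 12.8 mg/L × 1,360,000 L = 17,410 g; ÷ 100.1 = 173.9 mol Ca²⁺.
Mass: 173.9 × 147 = 25,560 g.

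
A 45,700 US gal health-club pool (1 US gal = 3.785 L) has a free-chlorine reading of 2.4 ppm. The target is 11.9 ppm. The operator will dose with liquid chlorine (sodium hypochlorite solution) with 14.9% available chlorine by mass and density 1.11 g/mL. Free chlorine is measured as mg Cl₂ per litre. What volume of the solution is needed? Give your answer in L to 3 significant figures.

Volume: 45,700 US gal × 3.785 L/gal = 172,974 L.
Chlorine deficit: 11.9 − 2.4 = 9.5 ppm = 9.5 mg/L as Cl₂.
Cl₂ equivalent needed: 9.5 mg/L × 172,974 L = 1,643,000 mg = 1643 g.
Product at 14.9% available chlorine: 1643 / 0.149 = 11,030 g.
Volume at density 1.11 g/mL: 11,030 g ÷ 1.11 g/mL = 9936 mL.

9.94 L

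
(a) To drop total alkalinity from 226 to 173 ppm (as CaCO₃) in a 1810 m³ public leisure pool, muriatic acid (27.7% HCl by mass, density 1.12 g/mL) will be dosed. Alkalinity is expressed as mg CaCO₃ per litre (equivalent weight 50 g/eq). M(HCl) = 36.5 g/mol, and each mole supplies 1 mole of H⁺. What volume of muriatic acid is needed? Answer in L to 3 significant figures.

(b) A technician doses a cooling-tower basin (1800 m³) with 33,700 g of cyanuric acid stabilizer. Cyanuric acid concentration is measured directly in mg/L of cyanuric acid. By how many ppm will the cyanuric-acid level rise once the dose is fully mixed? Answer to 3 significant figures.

(a) Volume: 1810 m³ = 1,810,000 L.
(a) Alkalinity to neutralize: (226 − 173) = 53 mg/L as CaCO₃ × 1,810,000 L = 95,930 g as CaCO₃.
(a) Equivalents of H⁺ required: 95,930 ÷ 50 g/eq = 1919 eq = 1919 mol HCl.
(a) Mass of HCl: 1919 × 36.5 = 70,030 g.
(a) Mass of 27.7% solution: 70,030 / 0.277 = 252,800 g.
(a) Volume: 252,800 g ÷ 1.12 g/mL = 225,700 mL.

(b) Volume: 1800 m³ = 1,800,000 L.
(b) Rise: 33,700 g / 1,800,000 L × 1000 = 18.72 mg/L.

(a) 226 L; (b) 18.7 ppm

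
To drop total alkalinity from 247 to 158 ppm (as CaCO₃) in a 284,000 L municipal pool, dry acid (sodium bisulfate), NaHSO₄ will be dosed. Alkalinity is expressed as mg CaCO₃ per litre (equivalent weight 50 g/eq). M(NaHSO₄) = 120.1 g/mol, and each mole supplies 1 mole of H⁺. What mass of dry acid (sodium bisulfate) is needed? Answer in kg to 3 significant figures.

Alkalinity to neutralize: (247 − 158) = 89 mg/L as CaCO₃ × 284,000 L = 25,280 g as CaCO₃.
Equivalents of H⁺ required: 25,280 ÷ 50 g/eq = 505.5 eq = 505.5 mol NaHSO₄.
Mass of NaHSO₄: 505.5 × 120.1 = 60,710 g.

60.7 kg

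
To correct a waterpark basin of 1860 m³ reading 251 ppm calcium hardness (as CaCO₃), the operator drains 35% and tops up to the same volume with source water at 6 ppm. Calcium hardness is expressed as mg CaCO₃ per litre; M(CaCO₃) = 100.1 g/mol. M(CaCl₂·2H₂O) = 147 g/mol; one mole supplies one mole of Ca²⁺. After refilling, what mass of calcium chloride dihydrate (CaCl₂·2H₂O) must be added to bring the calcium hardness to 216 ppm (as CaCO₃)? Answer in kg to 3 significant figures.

Volume: 1860 m³ = 1,860,000 L.
After draining 35% and refilling: 251 × 0.65 + 6 × 0.35 = 165.25 ppm.
Deficit to target: 216 − 165.25 = 50.75 mg/L.
As CaCO₃: 50.75 mg/L × 1,860,000 L = 94,400 g; ÷ 100.1 = 943 mol Ca²⁺.
Mass: 943 × 147 = 138,600 g.

139 kg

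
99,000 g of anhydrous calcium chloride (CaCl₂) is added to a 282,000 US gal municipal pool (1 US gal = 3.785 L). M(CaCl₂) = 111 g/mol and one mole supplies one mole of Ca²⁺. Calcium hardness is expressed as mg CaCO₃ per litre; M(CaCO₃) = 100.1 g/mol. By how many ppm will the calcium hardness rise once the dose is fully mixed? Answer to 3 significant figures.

Volume: 282,000 US gal × 3.785 L/gal = 1,067,370 L.
Moles of Ca²⁺: 99,000 g ÷ 111 g/mol = 891.9 mol.
As CaCO₃: 891.9 mol × 100.1 g/mol = 89,280 g.
Rise: 89,280 g / 1,067,370 L × 1000 = 83.64 mg/L.

83.6 ppm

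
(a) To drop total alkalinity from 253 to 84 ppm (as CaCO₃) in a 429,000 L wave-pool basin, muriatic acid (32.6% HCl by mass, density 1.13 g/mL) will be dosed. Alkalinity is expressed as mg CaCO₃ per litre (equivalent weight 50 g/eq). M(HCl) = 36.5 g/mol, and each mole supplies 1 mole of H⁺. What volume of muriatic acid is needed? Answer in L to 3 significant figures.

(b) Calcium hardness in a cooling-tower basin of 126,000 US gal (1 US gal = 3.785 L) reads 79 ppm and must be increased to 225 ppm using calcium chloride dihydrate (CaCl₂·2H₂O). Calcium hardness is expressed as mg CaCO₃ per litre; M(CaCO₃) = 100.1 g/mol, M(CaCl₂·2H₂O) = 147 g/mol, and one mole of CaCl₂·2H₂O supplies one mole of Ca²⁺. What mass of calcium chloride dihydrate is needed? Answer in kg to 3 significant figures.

(a) Alkalinity to neutralize: (253 − 84) = 169 mg/L as CaCO₃ × 429,000 L = 72,500 g as CaCO₃.
(a) Equivalents of H⁺ required: 72,500 ÷ 50 g/eq = 1450 eq = 1450 mol HCl.
(a) Mass of HCl: 1450 × 36.5 = 52,930 g.
(a) Mass of 32.6% solution: 52,930 / 0.326 = 162,300 g.
(a) Volume: 162,300 g ÷ 1.13 g/mL = 143,700 mL.

(b) Volume: 126,000 US gal × 3.785 L/gal = 476,910 L.
(b) Hardness to add: (225 − 79) = 146 mg/L as CaCO₃ × 476,910 L = 69,630 g as CaCO₃.
(b) Moles of Ca²⁺ (1 mol Ca²⁺ ≡ 1 mol CaCO₃): 69,630 / 100.1 g/mol = 695.6 mol.
(b) Mass of CaCl₂·2H₂O: 695.6 × 147 = 102,300 g.

(a) 144 L; (b) 102 kg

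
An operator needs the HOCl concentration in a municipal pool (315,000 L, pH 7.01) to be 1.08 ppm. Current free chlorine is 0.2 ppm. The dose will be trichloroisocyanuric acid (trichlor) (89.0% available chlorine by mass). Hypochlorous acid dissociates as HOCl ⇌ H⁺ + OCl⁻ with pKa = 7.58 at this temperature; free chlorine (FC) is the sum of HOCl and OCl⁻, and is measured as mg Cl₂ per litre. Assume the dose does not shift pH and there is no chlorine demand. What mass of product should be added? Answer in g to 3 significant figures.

[OCl⁻]/[HOCl] = 10^(pH − pKa) = 10^(7.01 − 7.58) = 0.2692; fraction as HOCl = 1/(1 + 0.2692) = 0.7879.
Free chlorine required for 1.08 ppm HOCl: 1.08 / 0.7879 = 1.371 ppm.
FC to add: 1.371 − 0.2 = 1.171 mg/L as Cl₂.
Cl₂ equivalent: 1.171 mg/L × 315,000 L = 368.8 g.
Product at 89.0% available Cl: 368.8 / 0.89 = 414.3 g.

414 g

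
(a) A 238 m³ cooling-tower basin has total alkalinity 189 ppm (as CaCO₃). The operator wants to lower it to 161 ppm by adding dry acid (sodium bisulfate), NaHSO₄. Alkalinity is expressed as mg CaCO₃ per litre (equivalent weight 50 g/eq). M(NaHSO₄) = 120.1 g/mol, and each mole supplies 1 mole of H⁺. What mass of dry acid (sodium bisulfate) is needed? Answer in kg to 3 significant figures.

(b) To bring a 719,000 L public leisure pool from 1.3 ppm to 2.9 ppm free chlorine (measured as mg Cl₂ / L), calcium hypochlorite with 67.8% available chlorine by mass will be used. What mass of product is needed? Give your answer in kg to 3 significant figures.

(a) Volume: 238 m³ = 238,000 L.
(a) Alkalinity to neutralize: (189 − 161) = 28 mg/L as CaCO₃ × 238,000 L = 6664 g as CaCO₃.
(a) Equivalents of H⁺ required: 6664 ÷ 50 g/eq = 133.3 eq = 133.3 mol NaHSO₄.
(a) Mass of NaHSO₄: 133.3 × 120.1 = 16,010 g.

(b) Chlorine deficit: 2.9 − 1.3 = 1.6 ppm = 1.6 mg/L as Cl₂.
(b) Cl₂ equivalent needed: 1.6 mg/L × 719,000 L = 1,150,000 mg = 1150 g.
(b) Product at 67.8% available chlorine: 1150 / 0.678 = 1697 g.

(a) 16.0 kg; (b) 1.70 kg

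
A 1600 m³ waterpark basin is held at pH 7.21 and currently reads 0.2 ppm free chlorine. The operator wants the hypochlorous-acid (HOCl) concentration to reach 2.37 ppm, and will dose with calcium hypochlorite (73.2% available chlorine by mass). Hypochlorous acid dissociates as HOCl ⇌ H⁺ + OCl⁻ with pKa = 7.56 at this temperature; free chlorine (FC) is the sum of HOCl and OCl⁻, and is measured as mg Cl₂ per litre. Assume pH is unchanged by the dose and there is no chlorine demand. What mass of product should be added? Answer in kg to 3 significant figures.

7.06 kg

Volume: 1600 m³ = 1,600,000 L.
[OCl⁻]/[HOCl] = 10^(pH − pKa) = 10^(7.21 − 7.56) = 0.4467; fraction as HOCl = 1/(1 + 0.4467) = 0.6912.
Free chlorine required for 2.37 ppm HOCl: 2.37 / 0.6912 = 3.429 ppm.
FC to add: 3.429 − 0.2 = 3.229 mg/L as Cl₂.
Cl₂ equivalent: 3.229 mg/L × 1,600,000 L = 5166 g.
Product at 73.2% available Cl: 5166 / 0.732 = 7057 g.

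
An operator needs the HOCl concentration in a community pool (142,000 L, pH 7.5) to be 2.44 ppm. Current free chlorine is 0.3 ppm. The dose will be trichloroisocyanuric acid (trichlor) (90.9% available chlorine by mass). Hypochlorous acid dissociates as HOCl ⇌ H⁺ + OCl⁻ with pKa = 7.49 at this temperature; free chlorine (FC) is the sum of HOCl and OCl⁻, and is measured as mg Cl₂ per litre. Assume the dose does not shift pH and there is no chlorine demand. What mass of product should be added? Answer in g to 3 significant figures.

[OCl⁻]/[HOCl] = 10^(pH − pKa) = 10^(7.5 − 7.49) = 1.023; fraction as HOCl = 1/(1 + 1.023) = 0.4942.
Free chlorine required for 2.44 ppm HOCl: 2.44 / 0.4942 = 4.937 ppm.
FC to add: 4.937 − 0.3 = 4.637 mg/L as Cl₂.
Cl₂ equivalent: 4.637 mg/L × 142,000 L = 658.4 g.
Product at 90.9% available Cl: 658.4 / 0.909 = 724.3 g.

724 g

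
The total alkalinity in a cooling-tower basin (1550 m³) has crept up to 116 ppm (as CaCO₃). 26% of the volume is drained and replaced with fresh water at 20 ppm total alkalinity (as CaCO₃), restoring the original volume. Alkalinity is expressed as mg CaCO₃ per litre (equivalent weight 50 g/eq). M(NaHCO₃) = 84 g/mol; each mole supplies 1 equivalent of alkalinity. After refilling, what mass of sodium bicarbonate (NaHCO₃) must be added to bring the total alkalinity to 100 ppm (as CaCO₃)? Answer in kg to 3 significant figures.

23.3 kg

Volume: 1550 m³ = 1,550,000 L.
After draining 26% and refilling: 116 × 0.74 + 20 × 0.26 = 91.04 ppm.
Deficit to target: 100 − 91.04 = 8.96 mg/L.
As CaCO₃: 8.96 mg/L × 1,550,000 L = 13,890 g; ÷ 50 g/eq ÷ 1 = 277.8 mol NaHCO₃.
Mass: 277.8 × 84 = 23,330 g.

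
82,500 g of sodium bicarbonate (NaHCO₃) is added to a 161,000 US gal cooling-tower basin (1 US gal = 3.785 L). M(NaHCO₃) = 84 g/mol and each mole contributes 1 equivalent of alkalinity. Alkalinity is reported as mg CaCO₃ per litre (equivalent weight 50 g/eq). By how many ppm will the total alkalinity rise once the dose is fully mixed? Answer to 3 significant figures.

80.6 ppm

Volume: 161,000 US gal × 3.785 L/gal = 609,385 L.
Moles of NaHCO₃: 82,500 g ÷ 84 g/mol = 982.1 mol → 982.1 eq of alkalinity.
As CaCO₃: 982.1 eq × 50 g/eq = 49,110 g.
Rise: 49,110 g / 609,385 L × 1000 = 80.58 mg/L.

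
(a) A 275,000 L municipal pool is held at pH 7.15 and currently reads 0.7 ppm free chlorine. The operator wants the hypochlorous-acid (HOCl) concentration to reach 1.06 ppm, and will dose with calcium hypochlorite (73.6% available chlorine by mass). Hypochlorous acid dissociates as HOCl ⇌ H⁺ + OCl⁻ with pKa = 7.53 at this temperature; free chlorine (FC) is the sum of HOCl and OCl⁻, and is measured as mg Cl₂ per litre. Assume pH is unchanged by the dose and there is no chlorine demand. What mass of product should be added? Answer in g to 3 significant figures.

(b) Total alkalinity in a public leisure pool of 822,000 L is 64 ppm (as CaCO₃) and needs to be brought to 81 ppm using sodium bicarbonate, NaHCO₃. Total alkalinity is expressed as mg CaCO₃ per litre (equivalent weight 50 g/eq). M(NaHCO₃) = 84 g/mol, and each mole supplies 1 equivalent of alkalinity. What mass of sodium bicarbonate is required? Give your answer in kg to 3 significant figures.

(a) [OCl⁻]/[HOCl] = 10^(pH − pKa) = 10^(7.15 − 7.53) = 0.4169; fraction as HOCl = 1/(1 + 0.4169) = 0.7058.
(a) Free chlorine required for 1.06 ppm HOCl: 1.06 / 0.7058 = 1.502 ppm.
(a) FC to add: 1.502 − 0.7 = 0.8019 mg/L as Cl₂.
(a) Cl₂ equivalent: 0.8019 mg/L × 275,000 L = 220.5 g.
(a) Product at 73.6% available Cl: 220.5 / 0.736 = 299.6 g.

(b) Alkalinity to add: (81 − 64) = 17 mg/L as CaCO₃ × 822,000 L = 13,970 g as CaCO₃.
(b) Equivalents: 13,970 g ÷ 50 g/eq = 279.5 eq.
(b) NaHCO₃ supplies 1 eq per mole → 279.5 mol.
(b) Mass: 279.5 mol × 84 g/mol = 23,480 g.

(a) 300 g; (b) 23.5 kg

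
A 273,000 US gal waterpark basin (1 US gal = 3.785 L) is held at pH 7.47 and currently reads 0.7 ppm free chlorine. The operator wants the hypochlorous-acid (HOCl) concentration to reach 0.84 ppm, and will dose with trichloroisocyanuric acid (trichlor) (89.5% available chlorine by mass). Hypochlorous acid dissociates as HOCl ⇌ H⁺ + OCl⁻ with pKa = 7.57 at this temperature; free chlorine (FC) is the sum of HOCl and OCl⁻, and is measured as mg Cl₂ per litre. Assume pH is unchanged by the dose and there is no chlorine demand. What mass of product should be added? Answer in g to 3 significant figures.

932 g

Volume: 273,000 US gal × 3.785 L/gal = 1,033,305 L.
[OCl⁻]/[HOCl] = 10^(pH − pKa) = 10^(7.47 − 7.57) = 0.7943; fraction as HOCl = 1/(1 + 0.7943) = 0.5573.
Free chlorine required for 0.84 ppm HOCl: 0.84 / 0.5573 = 1.507 ppm.
FC to add: 1.507 − 0.7 = 0.8072 mg/L as Cl₂.
Cl₂ equivalent: 0.8072 mg/L × 1,033,305 L = 834.1 g.
Product at 89.5% available Cl: 834.1 / 0.895 = 932 g.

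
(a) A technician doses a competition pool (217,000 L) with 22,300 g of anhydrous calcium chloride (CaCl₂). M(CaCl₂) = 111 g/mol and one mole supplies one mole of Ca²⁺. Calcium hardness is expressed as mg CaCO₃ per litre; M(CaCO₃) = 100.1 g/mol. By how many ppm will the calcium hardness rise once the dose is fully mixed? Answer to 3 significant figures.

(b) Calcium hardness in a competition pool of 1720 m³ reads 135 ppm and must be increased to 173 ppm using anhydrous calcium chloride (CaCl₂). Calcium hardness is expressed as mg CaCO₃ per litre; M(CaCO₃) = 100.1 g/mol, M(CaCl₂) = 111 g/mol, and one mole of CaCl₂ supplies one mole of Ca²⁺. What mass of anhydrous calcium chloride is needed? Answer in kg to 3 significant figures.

(a) 92.7 ppm; (b) 72.5 kg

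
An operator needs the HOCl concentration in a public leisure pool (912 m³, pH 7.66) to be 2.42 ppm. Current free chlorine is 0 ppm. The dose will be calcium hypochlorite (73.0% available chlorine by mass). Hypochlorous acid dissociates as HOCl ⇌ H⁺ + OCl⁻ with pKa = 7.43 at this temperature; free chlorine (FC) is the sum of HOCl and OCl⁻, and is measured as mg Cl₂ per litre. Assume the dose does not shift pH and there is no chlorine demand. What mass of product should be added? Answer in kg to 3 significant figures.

Volume: 912 m³ = 912,000 L.
[OCl⁻]/[HOCl] = 10^(pH − pKa) = 10^(7.66 − 7.43) = 1.698; fraction as HOCl = 1/(1 + 1.698) = 0.3706.
Free chlorine required for 2.42 ppm HOCl: 2.42 / 0.3706 = 6.53 ppm.
FC to add: 6.53 − 0 = 6.53 mg/L as Cl₂.
Cl₂ equivalent: 6.53 mg/L × 912,000 L = 5955 g.
Product at 73.0% available Cl: 5955 / 0.73 = 8158 g.

8.16 kg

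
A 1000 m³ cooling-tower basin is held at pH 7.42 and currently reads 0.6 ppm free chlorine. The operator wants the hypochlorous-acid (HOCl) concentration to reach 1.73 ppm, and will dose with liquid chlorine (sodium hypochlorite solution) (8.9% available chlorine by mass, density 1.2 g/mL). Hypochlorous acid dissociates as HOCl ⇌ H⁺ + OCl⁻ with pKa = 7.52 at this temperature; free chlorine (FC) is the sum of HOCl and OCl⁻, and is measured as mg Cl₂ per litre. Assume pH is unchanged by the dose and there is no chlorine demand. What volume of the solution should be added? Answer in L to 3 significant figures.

23.4 L

Volume: 1000 m³ = 1,000,000 L.
[OCl⁻]/[HOCl] = 10^(pH − pKa) = 10^(7.42 − 7.52) = 0.7943; fraction as HOCl = 1/(1 + 0.7943) = 0.5573.
Free chlorine required for 1.73 ppm HOCl: 1.73 / 0.5573 = 3.104 ppm.
FC to add: 3.104 − 0.6 = 2.504 mg/L as Cl₂.
Cl₂ equivalent: 2.504 mg/L × 1,000,000 L = 2504 g.
Product at 8.9% available Cl: 2504 / 0.089 = 28,140 g.
Volume: 28,140 g ÷ 1.2 g/mL = 23,450 mL.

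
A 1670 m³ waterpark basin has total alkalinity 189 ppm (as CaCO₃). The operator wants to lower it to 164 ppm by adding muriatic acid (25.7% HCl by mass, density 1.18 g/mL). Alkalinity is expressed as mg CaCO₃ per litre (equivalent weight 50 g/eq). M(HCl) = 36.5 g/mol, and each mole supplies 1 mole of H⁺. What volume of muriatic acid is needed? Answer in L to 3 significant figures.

100 L

Volume: 1670 m³ = 1,670,000 L.
Alkalinity to neutralize: (189 − 164) = 25 mg/L as CaCO₃ × 1,670,000 L = 41,750 g as CaCO₃.
Equivalents of H⁺ required: 41,750 ÷ 50 g/eq = 835 eq = 835 mol HCl.
Mass of HCl: 835 × 36.5 = 30,480 g.
Mass of 25.7% solution: 30,480 / 0.257 = 118,600 g.
Volume: 118,600 g ÷ 1.18 g/mL = 100,500 mL.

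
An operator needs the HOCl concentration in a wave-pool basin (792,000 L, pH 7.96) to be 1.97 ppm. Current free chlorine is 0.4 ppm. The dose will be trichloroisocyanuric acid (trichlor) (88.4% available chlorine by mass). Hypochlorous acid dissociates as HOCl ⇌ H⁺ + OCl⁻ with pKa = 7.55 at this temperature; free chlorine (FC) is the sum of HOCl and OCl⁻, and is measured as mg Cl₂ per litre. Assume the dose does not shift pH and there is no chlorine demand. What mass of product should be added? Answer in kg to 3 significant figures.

5.94 kg

[OCl⁻]/[HOCl] = 10^(pH − pKa) = 10^(7.96 − 7.55) = 2.57; fraction as HOCl = 1/(1 + 2.57) = 0.2801.
Free chlorine required for 1.97 ppm HOCl: 1.97 / 0.2801 = 7.034 ppm.
FC to add: 7.034 − 0.4 = 6.634 mg/L as Cl₂.
Cl₂ equivalent: 6.634 mg/L × 792,000 L = 5254 g.
Product at 88.4% available Cl: 5254 / 0.884 = 5943 g.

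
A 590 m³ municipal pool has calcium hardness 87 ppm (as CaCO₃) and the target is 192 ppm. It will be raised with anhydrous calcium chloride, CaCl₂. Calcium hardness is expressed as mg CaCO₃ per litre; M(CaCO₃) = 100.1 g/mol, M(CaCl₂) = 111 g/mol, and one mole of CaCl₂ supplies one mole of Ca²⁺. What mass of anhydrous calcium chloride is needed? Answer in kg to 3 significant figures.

68.7 kg

Volume: 590 m³ = 590,000 L.
Hardness to add: (192 − 87) = 105 mg/L as CaCO₃ × 590,000 L = 61,950 g as CaCO₃.
Moles of Ca²⁺ (1 mol Ca²⁺ ≡ 1 mol CaCO₃): 61,950 / 100.1 g/mol = 618.9 mol.
Mass of CaCl₂: 618.9 × 111 = 68,700 g.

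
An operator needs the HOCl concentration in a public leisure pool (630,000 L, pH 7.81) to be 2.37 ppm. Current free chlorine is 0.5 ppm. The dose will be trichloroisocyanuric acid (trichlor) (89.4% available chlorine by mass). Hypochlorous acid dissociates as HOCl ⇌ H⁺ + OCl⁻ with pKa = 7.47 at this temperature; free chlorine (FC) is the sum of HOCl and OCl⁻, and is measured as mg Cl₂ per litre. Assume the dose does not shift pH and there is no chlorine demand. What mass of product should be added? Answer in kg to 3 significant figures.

4.97 kg

[OCl⁻]/[HOCl] = 10^(pH − pKa) = 10^(7.81 − 7.47) = 2.188; fraction as HOCl = 1/(1 + 2.188) = 0.3137.
Free chlorine required for 2.37 ppm HOCl: 2.37 / 0.3137 = 7.555 ppm.
FC to add: 7.555 − 0.5 = 7.055 mg/L as Cl₂.
Cl₂ equivalent: 7.055 mg/L × 630,000 L = 4445 g.
Product at 89.4% available Cl: 4445 / 0.894 = 4972 g.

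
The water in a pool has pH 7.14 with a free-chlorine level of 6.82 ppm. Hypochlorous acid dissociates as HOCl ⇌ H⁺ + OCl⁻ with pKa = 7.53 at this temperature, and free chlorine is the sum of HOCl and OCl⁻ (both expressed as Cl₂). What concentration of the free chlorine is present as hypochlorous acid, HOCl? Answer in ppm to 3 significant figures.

4.85 ppm

[OCl⁻]/[HOCl] = 10^(pH − pKa) = 10^(7.14 − 7.53) = 10^-0.39 = 0.4074.
Fraction as HOCl = 1 / (1 + 0.4074) = 0.7105.
HOCl = 0.7105 × 6.82 ppm = 4.846 ppm.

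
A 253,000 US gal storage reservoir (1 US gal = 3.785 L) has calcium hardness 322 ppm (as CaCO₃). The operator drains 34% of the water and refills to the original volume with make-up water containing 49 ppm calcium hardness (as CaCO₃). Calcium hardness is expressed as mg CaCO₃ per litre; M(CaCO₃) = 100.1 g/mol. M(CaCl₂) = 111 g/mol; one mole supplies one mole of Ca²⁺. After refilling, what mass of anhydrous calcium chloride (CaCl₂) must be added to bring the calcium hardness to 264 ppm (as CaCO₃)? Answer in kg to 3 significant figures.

37.0 kg

Volume: 253,000 US gal × 3.785 L/gal = 957,605 L.
After draining 34% and refilling: 322 × 0.66 + 49 × 0.34 = 229.18 ppm.
Deficit to target: 264 − 229.18 = 34.82 mg/L.
As CaCO₃: 34.82 mg/L × 957,605 L = 33,340 g; ÷ 100.1 = 333.1 mol Ca²⁺.
Mass: 333.1 × 111 = 36,970 g.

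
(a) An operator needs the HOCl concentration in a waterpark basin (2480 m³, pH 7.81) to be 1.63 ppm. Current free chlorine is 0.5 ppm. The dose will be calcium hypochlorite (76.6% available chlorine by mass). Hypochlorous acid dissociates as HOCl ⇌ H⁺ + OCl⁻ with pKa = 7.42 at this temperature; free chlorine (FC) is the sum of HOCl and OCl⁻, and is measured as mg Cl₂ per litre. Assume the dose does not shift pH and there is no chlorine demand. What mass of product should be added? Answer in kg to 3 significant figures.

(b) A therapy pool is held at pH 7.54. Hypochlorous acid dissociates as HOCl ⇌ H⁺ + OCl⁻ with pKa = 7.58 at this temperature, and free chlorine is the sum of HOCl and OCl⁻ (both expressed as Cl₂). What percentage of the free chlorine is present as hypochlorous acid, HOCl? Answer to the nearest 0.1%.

(a) 16.6 kg; (b) 52.3%

(a) Volume: 2480 m³ = 2,480,000 L.
(a) [OCl⁻]/[HOCl] = 10^(pH − pKa) = 10^(7.81 − 7.42) = 2.455; fraction as HOCl = 1/(1 + 2.455) = 0.2895.
(a) Free chlorine required for 1.63 ppm HOCl: 1.63 / 0.2895 = 5.631 ppm.
(a) FC to add: 5.631 − 0.5 = 5.131 mg/L as Cl₂.
(a) Cl₂ equivalent: 5.131 mg/L × 2,480,000 L = 12,730 g.
(a) Product at 76.6% available Cl: 12,730 / 0.766 = 16,610 g.

(b) [OCl⁻]/[HOCl] = 10^(pH − pKa) = 10^(7.54 − 7.58) = 10^-0.04 = 0.912.
(b) Fraction as HOCl = 1 / (1 + 0.912) = 0.523.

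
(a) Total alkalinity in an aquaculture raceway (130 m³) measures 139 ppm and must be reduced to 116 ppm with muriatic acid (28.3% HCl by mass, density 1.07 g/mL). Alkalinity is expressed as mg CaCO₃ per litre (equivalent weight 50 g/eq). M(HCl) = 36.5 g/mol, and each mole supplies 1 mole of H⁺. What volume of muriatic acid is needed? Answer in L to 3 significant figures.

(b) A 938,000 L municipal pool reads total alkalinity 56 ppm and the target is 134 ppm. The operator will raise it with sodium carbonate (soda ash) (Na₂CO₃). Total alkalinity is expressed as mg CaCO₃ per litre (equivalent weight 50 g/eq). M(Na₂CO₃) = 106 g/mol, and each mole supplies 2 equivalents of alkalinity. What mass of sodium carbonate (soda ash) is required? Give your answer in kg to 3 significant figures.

(a) 7.21 L; (b) 77.6 kg

(a) Volume: 130 m³ = 130,000 L.
(a) Alkalinity to neutralize: (139 − 116) = 23 mg/L as CaCO₃ × 130,000 L = 2990 g as CaCO₃.
(a) Equivalents of H⁺ required: 2990 ÷ 50 g/eq = 59.8 eq = 59.8 mol HCl.
(a) Mass of HCl: 59.8 × 36.5 = 2183 g.
(a) Mass of 28.3% solution: 2183 / 0.283 = 7713 g.
(a) Volume: 7713 g ÷ 1.07 g/mL = 7208 mL.

(b) Alkalinity to add: (134 − 56) = 78 mg/L as CaCO₃ × 938,000 L = 73,160 g as CaCO₃.
(b) Equivalents: 73,160 g ÷ 50 g/eq = 1463 eq.
(b) Each mole of Na₂CO₃ supplies 2 eq, so 1463 / 2 = 731.6 mol.
(b) Mass: 731.6 mol × 106 g/mol = 77,550 g.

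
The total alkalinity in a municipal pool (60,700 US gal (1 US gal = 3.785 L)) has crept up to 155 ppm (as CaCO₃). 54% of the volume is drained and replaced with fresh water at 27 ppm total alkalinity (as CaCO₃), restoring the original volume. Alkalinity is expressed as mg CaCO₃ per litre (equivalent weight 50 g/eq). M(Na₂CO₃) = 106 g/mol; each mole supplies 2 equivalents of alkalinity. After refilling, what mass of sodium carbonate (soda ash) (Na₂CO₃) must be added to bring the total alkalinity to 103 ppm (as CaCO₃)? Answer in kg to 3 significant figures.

Volume: 60,700 US gal × 3.785 L/gal = 229,750 L.
After draining 54% and refilling: 155 × 0.46 + 27 × 0.54 = 85.88 ppm.
Deficit to target: 103 − 85.88 = 17.12 mg/L.
As CaCO₃: 17.12 mg/L × 229,750 L = 3933 g; ÷ 50 g/eq ÷ 2 = 39.33 mol Na₂CO₃.
Mass: 39.33 × 106 = 4169 g.

4.17 kg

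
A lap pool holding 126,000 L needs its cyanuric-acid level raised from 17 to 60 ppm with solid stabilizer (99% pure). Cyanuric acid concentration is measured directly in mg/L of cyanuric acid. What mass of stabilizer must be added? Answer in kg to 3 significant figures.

5.47 kg

CYA to add: (60 − 17) = 43 mg/L × 126,000 L = 5418 g cyanuric acid.
At 99% purity: 5418 / 0.99 = 5473 g product.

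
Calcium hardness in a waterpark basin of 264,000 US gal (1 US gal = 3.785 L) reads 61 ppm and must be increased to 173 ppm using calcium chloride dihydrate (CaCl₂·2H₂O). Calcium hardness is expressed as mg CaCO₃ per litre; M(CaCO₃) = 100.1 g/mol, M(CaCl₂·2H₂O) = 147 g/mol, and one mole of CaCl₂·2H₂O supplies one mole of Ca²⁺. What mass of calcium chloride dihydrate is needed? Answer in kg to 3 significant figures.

Volume: 264,000 US gal × 3.785 L/gal = 999,240 L.
Hardness to add: (173 − 61) = 112 mg/L as CaCO₃ × 999,240 L = 111,900 g as CaCO₃.
Moles of Ca²⁺ (1 mol Ca²⁺ ≡ 1 mol CaCO₃): 111,900 / 100.1 g/mol = 1118 mol.
Mass of CaCl₂·2H₂O: 1118 × 147 = 164,400 g.

164 kg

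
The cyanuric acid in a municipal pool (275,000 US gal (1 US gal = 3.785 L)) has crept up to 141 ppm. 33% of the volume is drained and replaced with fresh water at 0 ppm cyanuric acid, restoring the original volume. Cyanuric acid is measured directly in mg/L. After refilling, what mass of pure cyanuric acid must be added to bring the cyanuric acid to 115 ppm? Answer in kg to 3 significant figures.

Volume: 275,000 US gal × 3.785 L/gal = 1,040,875 L.
After draining 33% and refilling: 141 × 0.67 + 0 × 0.33 = 94.47 ppm.
Deficit to target: 115 − 94.47 = 20.53 mg/L.
Mass: 20.53 mg/L × 1,040,875 L = 21,370 g cyanuric acid.

21.4 kg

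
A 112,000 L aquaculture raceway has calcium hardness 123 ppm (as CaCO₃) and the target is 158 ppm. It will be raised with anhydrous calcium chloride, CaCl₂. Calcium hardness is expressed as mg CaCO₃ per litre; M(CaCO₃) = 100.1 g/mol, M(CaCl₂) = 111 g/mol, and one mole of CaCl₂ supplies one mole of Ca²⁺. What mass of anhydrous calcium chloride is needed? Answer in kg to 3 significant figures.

Hardness to add: (158 − 123) = 35 mg/L as CaCO₃ × 112,000 L = 3920 g as CaCO₃.
Moles of Ca²⁺ (1 mol Ca²⁺ ≡ 1 mol CaCO₃): 3920 / 100.1 g/mol = 39.16 mol.
Mass of CaCl₂: 39.16 × 111 = 4347 g.

4.35 kg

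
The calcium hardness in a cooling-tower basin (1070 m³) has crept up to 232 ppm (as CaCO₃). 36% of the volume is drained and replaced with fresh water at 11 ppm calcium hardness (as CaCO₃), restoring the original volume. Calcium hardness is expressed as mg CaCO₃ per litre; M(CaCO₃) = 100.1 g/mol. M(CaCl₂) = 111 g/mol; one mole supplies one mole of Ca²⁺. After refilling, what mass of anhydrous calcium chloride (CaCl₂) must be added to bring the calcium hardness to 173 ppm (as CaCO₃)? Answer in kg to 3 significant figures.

Volume: 1070 m³ = 1,070,000 L.
After draining 36% and refilling: 232 × 0.64 + 11 × 0.36 = 152.44 ppm.
Deficit to target: 173 − 152.44 = 20.56 mg/L.
As CaCO₃: 20.56 mg/L × 1,070,000 L = 22,000 g; ÷ 100.1 = 219.8 mol Ca²⁺.
Mass: 219.8 × 111 = 24,390 g.

24.4 kg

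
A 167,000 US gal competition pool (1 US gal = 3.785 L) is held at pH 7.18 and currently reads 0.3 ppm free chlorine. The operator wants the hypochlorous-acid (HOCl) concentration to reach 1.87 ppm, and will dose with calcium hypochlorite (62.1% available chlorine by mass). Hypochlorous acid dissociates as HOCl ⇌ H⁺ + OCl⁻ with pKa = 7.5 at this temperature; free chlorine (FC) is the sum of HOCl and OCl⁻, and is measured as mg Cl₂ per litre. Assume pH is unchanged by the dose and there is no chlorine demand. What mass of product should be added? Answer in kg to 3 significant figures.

2.51 kg

Volume: 167,000 US gal × 3.785 L/gal = 632,095 L.
[OCl⁻]/[HOCl] = 10^(pH − pKa) = 10^(7.18 − 7.5) = 0.4786; fraction as HOCl = 1/(1 + 0.4786) = 0.6763.
Free chlorine required for 1.87 ppm HOCl: 1.87 / 0.6763 = 2.765 ppm.
FC to add: 2.765 − 0.3 = 2.465 mg/L as Cl₂.
Cl₂ equivalent: 2.465 mg/L × 632,095 L = 1558 g.
Product at 62.1% available Cl: 1558 / 0.621 = 2509 g.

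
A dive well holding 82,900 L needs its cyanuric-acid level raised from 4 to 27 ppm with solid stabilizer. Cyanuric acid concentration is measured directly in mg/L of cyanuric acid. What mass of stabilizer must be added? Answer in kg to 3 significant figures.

CYA to add: (27 − 4) = 23 mg/L × 82,900 L = 1907 g cyanuric acid.

1.91 kg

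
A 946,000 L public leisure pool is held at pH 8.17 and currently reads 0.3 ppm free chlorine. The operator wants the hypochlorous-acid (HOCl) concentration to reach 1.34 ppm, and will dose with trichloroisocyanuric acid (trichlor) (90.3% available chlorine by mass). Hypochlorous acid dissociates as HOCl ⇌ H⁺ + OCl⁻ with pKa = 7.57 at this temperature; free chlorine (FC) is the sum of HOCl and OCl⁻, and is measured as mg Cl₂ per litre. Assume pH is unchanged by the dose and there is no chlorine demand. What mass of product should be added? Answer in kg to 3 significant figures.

6.68 kg

[OCl⁻]/[HOCl] = 10^(pH − pKa) = 10^(8.17 − 7.57) = 3.981; fraction as HOCl = 1/(1 + 3.981) = 0.2008.
Free chlorine required for 1.34 ppm HOCl: 1.34 / 0.2008 = 6.675 ppm.
FC to add: 6.675 − 0.3 = 6.375 mg/L as Cl₂.
Cl₂ equivalent: 6.375 mg/L × 946,000 L = 6030 g.
Product at 90.3% available Cl: 6030 / 0.903 = 6678 g.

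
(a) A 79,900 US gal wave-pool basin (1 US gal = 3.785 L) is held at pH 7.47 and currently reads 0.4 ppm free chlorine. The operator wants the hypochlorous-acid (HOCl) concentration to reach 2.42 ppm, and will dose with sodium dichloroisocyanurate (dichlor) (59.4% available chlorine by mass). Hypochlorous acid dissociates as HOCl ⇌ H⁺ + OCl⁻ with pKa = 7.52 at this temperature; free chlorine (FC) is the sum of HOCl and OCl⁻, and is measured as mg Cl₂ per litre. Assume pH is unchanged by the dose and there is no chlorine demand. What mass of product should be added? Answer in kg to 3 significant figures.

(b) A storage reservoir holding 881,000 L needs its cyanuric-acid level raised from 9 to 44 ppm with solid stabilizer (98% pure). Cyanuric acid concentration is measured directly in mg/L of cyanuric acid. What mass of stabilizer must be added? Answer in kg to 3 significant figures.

(a) 2.13 kg; (b) 31.5 kg

(a) Volume: 79,900 US gal × 3.785 L/gal = 302,422 L.
(a) [OCl⁻]/[HOCl] = 10^(pH − pKa) = 10^(7.47 − 7.52) = 0.8913; fraction as HOCl = 1/(1 + 0.8913) = 0.5288.
(a) Free chlorine required for 2.42 ppm HOCl: 2.42 / 0.5288 = 4.577 ppm.
(a) FC to add: 4.577 − 0.4 = 4.177 mg/L as Cl₂.
(a) Cl₂ equivalent: 4.177 mg/L × 302,422 L = 1263 g.
(a) Product at 59.4% available Cl: 1263 / 0.594 = 2127 g.

(b) CYA to add: (44 − 9) = 35 mg/L × 881,000 L = 30,840 g cyanuric acid.
(b) At 98% purity: 30,840 / 0.98 = 31,460 g product.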